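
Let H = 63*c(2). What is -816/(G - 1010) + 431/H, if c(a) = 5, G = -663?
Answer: 139729/75285 ≈ 1.8560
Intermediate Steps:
H = 315 (H = 63*5 = 315)
-816/(G - 1010) + 431/H = -816/(-663 - 1010) + 431/315 = -816/(-1673) + 431*(1/315) = -816*(-1/1673) + 431/315 = 816/1673 + 431/315 = 139729/75285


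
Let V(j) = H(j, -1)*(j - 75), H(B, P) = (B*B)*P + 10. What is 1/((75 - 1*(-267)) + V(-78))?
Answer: 1/929664 ≈ 1.0757e-6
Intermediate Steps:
H(B, P) = 10 + P*B² (H(B, P) = B²*P + 10 = P*B² + 10 = 10 + P*B²)
V(j) = (-75 + j)*(10 - j²) (V(j) = (10 - j²)*(j - 75) = (10 - j²)*(-75 + j) = (-75 + j)*(10 - j²))
1/((75 - 1*(-267)) + V(-78)) = 1/((75 - 1*(-267)) - (-75 - 78)*(-10 + (-78)²)) = 1/((75 + 267) - 1*(-153)*(-10 + 6084)) = 1/(342 - 1*(-153)*6074) = 1/(342 + 929322) = 1/929664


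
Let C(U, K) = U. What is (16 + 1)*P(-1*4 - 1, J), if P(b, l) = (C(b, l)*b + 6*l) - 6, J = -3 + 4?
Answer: 425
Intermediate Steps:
J = 1
P(b, l) = -6 + b² + 6*l (P(b, l) = (b*b + 6*l) - 6 = (b² + 6*l) - 6 = -6 + b² + 6*l)
(16 + 1)*P(-1*4 - 1, J) = (16 + 1)*(-6 + (-1*4 - 1)² + 6*1) = 17*(-6 + (-4 - 1)² + 6) = 17*(-6 + (-5)² + 6) = 17*(-6 + 25 + 6) = 17*25 = 425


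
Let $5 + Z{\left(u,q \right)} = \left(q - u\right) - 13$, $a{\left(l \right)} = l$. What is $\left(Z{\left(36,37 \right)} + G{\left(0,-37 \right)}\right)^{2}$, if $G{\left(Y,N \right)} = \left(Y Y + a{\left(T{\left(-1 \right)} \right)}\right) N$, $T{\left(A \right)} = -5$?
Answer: $28224$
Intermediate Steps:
$Z{\left(u,q \right)} = -18 + q - u$ ($Z{\left(u,q \right)} = -5 - \left(13 + u - q\right) = -18 + q - u$)
$G{\left(Y,N \right)} = N \left(-5 + Y^{2}\right)$ ($G{\left(Y,N \right)} = \left(Y Y - 5\right) N = \left(Y^{2} - 5\right) N = \left(-5 + Y^{2}\right) N = N \left(-5 + Y^{2}\right)$)
$\left(Z{\left(36,37 \right)} + G{\left(0,-37 \right)}\right)^{2} = \left(\left(-18 + 37 - 36\right) - 37 \left(-5 + 0^{2}\right)\right)^{2} = \left(\left(-18 + 37 - 36\right) - 37 \left(-5 + 0\right)\right)^{2} = \left(-17 - -185\right)^{2} = \left(-17 + 185\right)^{2} = 168^{2} = 28224$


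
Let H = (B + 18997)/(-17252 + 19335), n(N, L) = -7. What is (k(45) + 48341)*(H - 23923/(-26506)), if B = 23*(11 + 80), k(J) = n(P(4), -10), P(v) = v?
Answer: 14713912381883/27605999 ≈ 5.3300e+5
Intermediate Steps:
k(J) = -7
B = 2093 (B = 23*91 = 2093)
H = 21090/2083 (H = (2093 + 18997)/(-17252 + 19335) = 21090/2083 ≈ 10.125)
(k(45) + 48341)*(H - 23923/(-26506)) = (-7 + 48341)*(21090/2083 - 23923/(-26506)) = 48334*(21090/2083 - 23923*(-1/26506)) = 48334*(21090/2083 + 23923/26506) = 48334*(608843149/55211998) = 14713912381883/27605999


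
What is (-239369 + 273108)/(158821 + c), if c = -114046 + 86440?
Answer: 33739/131215 ≈ 0.25713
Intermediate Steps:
c = -27606
(-239369 + 273108)/(158821 + c) = (-239369 + 273108)/(158821 - 27606) = 33739/131215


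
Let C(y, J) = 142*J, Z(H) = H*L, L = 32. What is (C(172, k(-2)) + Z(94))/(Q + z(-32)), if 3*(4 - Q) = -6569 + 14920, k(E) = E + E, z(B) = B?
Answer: -1464/1687 ≈ -0.86781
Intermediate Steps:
Z(H) = 32*H (Z(H) = H*32 = 32*H)
k(E) = 2*E
Q = -8339/3 (Q = 4 - (-6569 + 14920)/3 = 4 - ⅓*8351 = 4 - 8351/3 = -8339/3 ≈ -2779.7)
(C(172, k(-2)) + Z(94))/(Q + z(-32)) = (142*(2*(-2)) + 32*94)/(-8339/3 - 32) = (142*(-4) + 3008)/(-8435/3) = (-568 + 3008)*(-3/8435) = 2440*(-3/8435) = -1464/1687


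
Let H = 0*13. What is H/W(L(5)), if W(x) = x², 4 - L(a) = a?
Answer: 0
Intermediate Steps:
L(a) = 4 - a
H = 0
H/W(L(5)) = 0/(4 - 1*5)² = 0/(4 - 5)² = 0/(-1)² = 0/1 = 1*0 = 0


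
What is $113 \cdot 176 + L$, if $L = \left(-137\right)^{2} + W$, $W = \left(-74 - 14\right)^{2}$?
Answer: $46401$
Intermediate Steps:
$W = 7744$ ($W = \left(-88\right)^{2} = 7744$)
$L = 26513$ ($L = \left(-137\right)^{2} + 7744 = 18769 + 7744 = 26513$)
$113 \cdot 176 + L = 113 \cdot 176 + 26513 = 19888 + 26513 = 46401$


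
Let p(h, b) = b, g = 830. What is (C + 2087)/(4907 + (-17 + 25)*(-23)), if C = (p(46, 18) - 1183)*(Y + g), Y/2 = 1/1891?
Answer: -1824558263/8931193 ≈ -204.29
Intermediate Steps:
Y = 2/1891 ≈ 0.0010576
C = -1828504780/1891 (C = (18 - 1183)*(2/1891 + 830) = -1165*1569532/1891 = -1828504780/1891 ≈ -9.6695e+5)
(C + 2087)/(4907 + (-17 + 25)*(-23)) = (-1828504780/1891 + 2087)/(4907 + (-17 + 25)*(-23)) = -1824558263/(1891*(4907 + 8*(-23))) = -1824558263/(1891*(4907 - 184)) = -1824558263/1891/4723 = -1824558263/1891*1/4723 = -1824558263/8931193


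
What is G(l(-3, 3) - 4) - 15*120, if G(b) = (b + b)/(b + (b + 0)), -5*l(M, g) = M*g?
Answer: -1799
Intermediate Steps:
l(M, g) = -M*g/5
G(b) = 1 (G(b) = (2*b)/(b + b) = (2*b)/((2*b)) = (2*b)*(1/(2*b)) = 1)
G(l(-3, 3) - 4) - 15*120 = 1 - 15*120 = 1 - 1800 = -1799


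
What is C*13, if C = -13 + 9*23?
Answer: 2522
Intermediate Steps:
C = 194 (C = -13 + 207 = 194)
C*13 = 194*13 = 2522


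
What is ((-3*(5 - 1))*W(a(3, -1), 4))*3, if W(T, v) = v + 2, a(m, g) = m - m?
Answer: -216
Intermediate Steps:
a(m, g) = 0
W(T, v) = 2 + v
((-3*(5 - 1))*W(a(3, -1), 4))*3 = ((-3*(5 - 1))*(2 + 4))*3 = (-3*4*6)*3 = -12*6*3 = -72*3 = -216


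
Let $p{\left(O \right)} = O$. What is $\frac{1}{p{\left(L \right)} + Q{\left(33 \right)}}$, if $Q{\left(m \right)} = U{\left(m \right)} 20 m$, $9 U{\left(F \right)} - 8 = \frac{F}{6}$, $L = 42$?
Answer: $\frac{1}{1032} \approx 0.00096899$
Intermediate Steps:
$U{\left(F \right)} = \frac{8}{9} + \frac{F}{54}$ ($U{\left(F \right)} = \frac{8}{9} + \frac{F \frac{1}{6}}{9} = \frac{8}{9} + \frac{\frac{1}{6} F}{9} = \frac{8}{9} + \frac{F}{54}$)
$Q{\left(m \right)} = m \left(\frac{160}{9} + \frac{10 m}{27}\right)$ ($Q{\left(m \right)} = \left(\frac{8}{9} + \frac{m}{54}\right) 20 m = \left(\frac{160}{9} + \frac{10 m}{27}\right) m = m \left(\frac{160}{9} + \frac{10 m}{27}\right)$)
$\frac{1}{p{\left(L \right)} + Q{\left(33 \right)}} = \frac{1}{42 + \frac{10}{27} \cdot 33 \left(48 + 33\right)} = \frac{1}{42 + \frac{10}{27} \cdot 33 \cdot 81} = \frac{1}{42 + 990} = \frac{1}{1032}$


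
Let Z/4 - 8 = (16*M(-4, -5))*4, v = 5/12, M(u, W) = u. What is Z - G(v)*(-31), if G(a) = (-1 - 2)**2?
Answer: -713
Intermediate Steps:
v = 5/12 (v = 5*(1/12) = 5/12 ≈ 0.41667)
G(a) = 9 (G(a) = (-3)**2 = 9)
Z = -992 (Z = 32 + 4*((16*(-4))*4) = 32 + 4*(-64*4) = 32 + 4*(-256) = 32 - 1024 = -992)
Z - G(v)*(-31) = -992 - 9*(-31) = -992 - 1*(-279) = -992 + 279 = -713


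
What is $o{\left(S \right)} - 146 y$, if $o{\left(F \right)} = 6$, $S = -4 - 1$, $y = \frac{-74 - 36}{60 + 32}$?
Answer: $\frac{4153}{23} \approx 180.57$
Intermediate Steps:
$y = - \frac{55}{46}$ ($y = - \frac{110}{92} = \left(-110\right) \frac{1}{92} = - \frac{55}{46} \approx -1.1957$)
$S = -5$
$o{\left(S \right)} - 146 y = 6 - - \frac{4015}{23} = 6 + \frac{4015}{23} = \frac{4153}{23}$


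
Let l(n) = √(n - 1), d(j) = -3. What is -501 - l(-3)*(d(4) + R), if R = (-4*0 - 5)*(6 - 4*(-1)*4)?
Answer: -501 + 226*I ≈ -501.0 + 226.0*I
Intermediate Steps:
R = -110 (R = (0 - 5)*(6 + 4*4) = -5*(6 + 16) = -5*22 = -110)
l(n) = √(-1 + n)
-501 - l(-3)*(d(4) + R) = -501 - √(-1 - 3)*(-3 - 110) = -501 - √(-4)*(-113) = -501 - 2*I*(-113) = -501 - (-226)*I = -501 + 226*I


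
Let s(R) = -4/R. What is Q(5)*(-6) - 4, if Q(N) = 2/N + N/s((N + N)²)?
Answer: 3718/5 ≈ 743.60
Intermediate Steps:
Q(N) = -N³ + 2/N (Q(N) = 2/N + N/((-4/(N + N)²)) = 2/N + N/((-4*1/(4*N²))) = 2/N + N/((-1/N²)) = 2/N + N*(-N²) = 2/N - N³ = -N³ + 2/N)
Q(5)*(-6) - 4 = ((2 - 1*5⁴)/5)*(-6) - 4 = ((2 - 1*625)/5)*(-6) - 4 = ((2 - 625)/5)*(-6) - 4 = ((⅕)*(-623))*(-6) - 4 = -623/5*(-6) - 4 = 3738/5 - 4 = 3718/5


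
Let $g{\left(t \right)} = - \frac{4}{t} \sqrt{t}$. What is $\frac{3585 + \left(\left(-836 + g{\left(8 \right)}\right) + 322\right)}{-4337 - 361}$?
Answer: $- \frac{3071}{4698} + \frac{\sqrt{2}}{4698} \approx -0.65338$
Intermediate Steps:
$g{\left(t \right)} = - \frac{4}{\sqrt{t}}$
$\frac{3585 + \left(\left(-836 + g{\left(8 \right)}\right) + 322\right)}{-4337 - 361} = \frac{3585 + \left(\left(-836 - \frac{4}{2 \sqrt{2}}\right) + 322\right)}{-4337 - 361} = \frac{3585 + \left(\left(-836 - 4 \frac{\sqrt{2}}{4}\right) + 322\right)}{-4698} = \left(3585 + \left(\left(-836 - \sqrt{2}\right) + 322\right)\right) \left(- \frac{1}{4698}\right) = \left(3585 - \left(514 + \sqrt{2}\right)\right) \left(- \frac{1}{4698}\right) = \left(3071 - \sqrt{2}\right) \left(- \frac{1}{4698}\right) = - \frac{3071}{4698} + \frac{\sqrt{2}}{4698}$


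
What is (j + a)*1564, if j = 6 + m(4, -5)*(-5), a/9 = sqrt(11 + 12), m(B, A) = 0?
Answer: 9384 + 14076*sqrt(23) ≈ 76890.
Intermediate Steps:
a = 9*sqrt(23) (a = 9*sqrt(11 + 12) = 9*sqrt(23) ≈ 43.162)
j = 6 (j = 6 + 0*(-5) = 6 + 0 = 6)
(j + a)*1564 = (6 + 9*sqrt(23))*1564 = 9384 + 14076*sqrt(23)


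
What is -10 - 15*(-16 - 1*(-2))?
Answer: 200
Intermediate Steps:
-10 - 15*(-16 - 1*(-2)) = -10 - 15*(-16 + 2) = -10 - 15*(-14) = -10 + 210 = 200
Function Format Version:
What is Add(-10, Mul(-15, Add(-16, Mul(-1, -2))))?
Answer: 200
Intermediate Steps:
Add(-10, Mul(-15, Add(-16, Mul(-1, -2)))) = Add(-10, Mul(-15, Add(-16, 2))) = Add(-10, Mul(-15, -14)) = Add(-10, 210) = 200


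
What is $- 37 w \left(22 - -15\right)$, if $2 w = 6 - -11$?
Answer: $- \frac{23273}{2} \approx -11637.0$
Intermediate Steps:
$w = \frac{17}{2}$ ($w = \frac{6 - -11}{2} = \frac{6 + 11}{2} = \frac{1}{2} \cdot 17 = \frac{17}{2} \approx 8.5$)
$- 37 w \left(22 - -15\right) = \left(-37\right) \frac{17}{2} \left(22 - -15\right) = - \frac{629 \left(22 + 15\right)}{2} = \left(- \frac{629}{2}\right) 37 = - \frac{23273}{2}$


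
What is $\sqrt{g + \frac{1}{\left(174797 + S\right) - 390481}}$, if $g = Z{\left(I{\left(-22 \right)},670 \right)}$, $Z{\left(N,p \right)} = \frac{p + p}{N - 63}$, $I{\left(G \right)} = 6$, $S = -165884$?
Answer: $\frac{i \sqrt{173757524184618}}{2718672} \approx 4.8486 i$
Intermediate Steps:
$Z{\left(N,p \right)} = \frac{2 p}{-63 + N}$
$g = - \frac{1340}{57}$ ($g = 2 \cdot 670 \frac{1}{-63 + 6} = 2 \cdot 670 \frac{1}{-57} = 2 \cdot 670 \left(- \frac{1}{57}\right) = - \frac{1340}{57} \approx -23.509$)
$\sqrt{g + \frac{1}{\left(174797 + S\right) - 390481}} = \sqrt{- \frac{1340}{57} + \frac{1}{\left(174797 - 165884\right) - 390481}} = \sqrt{- \frac{1340}{57} + \frac{1}{8913 - 390481}} = \sqrt{- \frac{1340}{57} + \frac{1}{-381568}} = \sqrt{- \frac{1340}{57} - \frac{1}{381568}} = \sqrt{- \frac{511301177}{21749376}} = \frac{i \sqrt{173757524184618}}{2718672}$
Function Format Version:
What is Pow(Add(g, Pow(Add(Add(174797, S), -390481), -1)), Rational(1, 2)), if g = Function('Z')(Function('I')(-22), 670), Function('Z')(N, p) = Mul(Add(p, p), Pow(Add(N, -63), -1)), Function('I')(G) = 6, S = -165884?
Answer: Mul(Rational(1, 2718672), I, Pow(173757524184618, Rational(1, 2))) ≈ Mul(4.8486, I)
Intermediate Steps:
Function('Z')(N, p) = Mul(2, p, Pow(Add(-63, N), -1)) (Function('Z')(N, p) = Mul(Mul(2, p), Pow(Add(-63, N), -1)) = Mul(2, p, Pow(Add(-63, N), -1)))
g = Rational(-1340, 57) (g = Mul(2, 670, Pow(Add(-63, 6), -1)) = Mul(2, 670, Pow(-57, -1)) = Mul(2, 670, Rational(-1, 57)) = Rational(-1340, 57) ≈ -23.509)
Pow(Add(g, Pow(Add(Add(174797, S), -390481), -1)), Rational(1, 2)) = Pow(Add(Rational(-1340, 57), Pow(Add(Add(174797, -165884), -390481), -1)), Rational(1, 2)) = Pow(Add(Rational(-1340, 57), Pow(Add(8913, -390481), -1)), Rational(1, 2)) = Pow(Add(Rational(-1340, 57), Pow(-381568, -1)), Rational(1, 2)) = Pow(Add(Rational(-1340, 57), Rational(-1, 381568)), Rational(1, 2)) = Pow(Rational(-511301177, 21749376), Rational(1, 2)) = Mul(Rational(1, 2718672), I, Pow(173757524184618, Rational(1, 2)))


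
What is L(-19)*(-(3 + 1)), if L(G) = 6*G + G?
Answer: 532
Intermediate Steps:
L(G) = 7*G
L(-19)*(-(3 + 1)) = (7*(-19))*(-(3 + 1)) = -(-133)*4 = -133*(-4) = 532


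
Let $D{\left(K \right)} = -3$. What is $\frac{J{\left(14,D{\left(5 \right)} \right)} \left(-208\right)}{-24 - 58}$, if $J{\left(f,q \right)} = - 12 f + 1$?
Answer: $- \frac{17368}{41} \approx -423.61$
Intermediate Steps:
$J{\left(f,q \right)} = 1 - 12 f$
$\frac{J{\left(14,D{\left(5 \right)} \right)} \left(-208\right)}{-24 - 58} = \frac{\left(1 - 168\right) \left(-208\right)}{-24 - 58} = \frac{\left(1 - 168\right) \left(-208\right)}{-82} = \left(-167\right) \left(-208\right) \left(- \frac{1}{82}\right) = 34736 \left(- \frac{1}{82}\right) = - \frac{17368}{41}$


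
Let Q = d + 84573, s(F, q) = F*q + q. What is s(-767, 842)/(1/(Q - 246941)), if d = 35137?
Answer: 82060432532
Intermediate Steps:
s(F, q) = q + F*q
Q = 119710 (Q = 35137 + 84573 = 119710)
s(-767, 842)/(1/(Q - 246941)) = (842*(1 - 767))/(1/(119710 - 246941)) = (842*(-766))/(1/(-127231)) = -644972/(-1/127231) = -644972*(-127231) = 82060432532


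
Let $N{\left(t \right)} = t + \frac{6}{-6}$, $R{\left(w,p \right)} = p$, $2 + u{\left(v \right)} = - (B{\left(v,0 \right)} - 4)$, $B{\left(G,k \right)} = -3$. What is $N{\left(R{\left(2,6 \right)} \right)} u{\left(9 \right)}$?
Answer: $25$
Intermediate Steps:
$u{\left(v \right)} = 5$ ($u{\left(v \right)} = -2 - \left(-3 - 4\right) = -2 - -7 = -2 + 7 = 5$)
$N{\left(t \right)} = -1 + t$ ($N{\left(t \right)} = t + 6 \left(- \frac{1}{6}\right) = t - 1 = -1 + t$)
$N{\left(R{\left(2,6 \right)} \right)} u{\left(9 \right)} = \left(-1 + 6\right) 5 = 5 \cdot 5 = 25$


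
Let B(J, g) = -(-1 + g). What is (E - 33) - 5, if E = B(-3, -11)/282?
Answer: -1784/47 ≈ -37.957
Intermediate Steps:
B(J, g) = 1 - g
E = 2/47 (E = (1 - 1*(-11))/282 = (1 + 11)*(1/282) = 12*(1/282) = 2/47 ≈ 0.042553)
(E - 33) - 5 = (2/47 - 33) - 5 = -1549/47 - 5 = -1784/47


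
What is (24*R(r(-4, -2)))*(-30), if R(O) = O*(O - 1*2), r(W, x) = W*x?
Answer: -34560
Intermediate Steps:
R(O) = O*(-2 + O) (R(O) = O*(O - 2) = O*(-2 + O))
(24*R(r(-4, -2)))*(-30) = (24*((-4*(-2))*(-2 - 4*(-2))))*(-30) = (24*(8*(-2 + 8)))*(-30) = (24*(8*6))*(-30) = (24*48)*(-30) = 1152*(-30) = -34560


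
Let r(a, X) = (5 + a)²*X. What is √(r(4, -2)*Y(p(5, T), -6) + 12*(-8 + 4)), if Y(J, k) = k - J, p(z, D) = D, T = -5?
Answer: √114 ≈ 10.677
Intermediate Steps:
r(a, X) = X*(5 + a)²
√(r(4, -2)*Y(p(5, T), -6) + 12*(-8 + 4)) = √((-2*(5 + 4)²)*(-6 - 1*(-5)) + 12*(-8 + 4)) = √((-2*9²)*(-6 + 5) + 12*(-4)) = √(-2*81*(-1) - 48) = √(-162*(-1) - 48) = √(162 - 48) = √114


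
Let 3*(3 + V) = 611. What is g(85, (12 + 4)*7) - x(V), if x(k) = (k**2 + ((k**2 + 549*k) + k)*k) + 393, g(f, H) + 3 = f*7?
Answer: -817215647/27 ≈ -3.0267e+7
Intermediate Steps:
V = 602/3 (V = -3 + (1/3)*611 = -3 + 611/3 = 602/3 ≈ 200.67)
g(f, H) = -3 + 7*f (g(f, H) = -3 + f*7 = -3 + 7*f)
x(k) = 393 + k**2 + k*(k**2 + 550*k) (x(k) = (k**2 + (k**2 + 550*k)*k) + 393 = (k**2 + k*(k**2 + 550*k)) + 393 = 393 + k**2 + k*(k**2 + 550*k))
g(85, (12 + 4)*7) - x(V) = (-3 + 7*85) - (393 + (602/3)**3 + 551*(602/3)**2) = (-3 + 595) - (393 + 218167208/27 + 551*(362404/9)) = 592 - (393 + 218167208/27 + 199684604/9) = 592 - 1*817231631/27 = 592 - 817231631/27 = -817215647/27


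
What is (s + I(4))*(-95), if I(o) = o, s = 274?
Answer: -26410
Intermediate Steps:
(s + I(4))*(-95) = (274 + 4)*(-95) = 278*(-95) = -26410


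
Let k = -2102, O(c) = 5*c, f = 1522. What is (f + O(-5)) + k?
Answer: -605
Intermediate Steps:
(f + O(-5)) + k = (1522 + 5*(-5)) - 2102 = (1522 - 25) - 2102 = 1497 - 2102 = -605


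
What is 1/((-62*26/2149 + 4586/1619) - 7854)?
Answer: -3479231/27318634788 ≈ -0.00012736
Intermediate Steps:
1/((-62*26/2149 + 4586/1619) - 7854) = 1/((-1612*1/2149 + 4586*(1/1619)) - 7854) = 1/((-1612/2149 + 4586/1619) - 7854) = 1/(7245486/3479231 - 7854) = 1/(-27318634788/3479231) = -3479231/27318634788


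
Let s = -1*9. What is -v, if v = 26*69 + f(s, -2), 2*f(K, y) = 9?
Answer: -3597/2 ≈ -1798.5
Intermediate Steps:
s = -9
f(K, y) = 9/2 (f(K, y) = (½)*9 = 9/2)
v = 3597/2 (v = 26*69 + 9/2 = 1794 + 9/2 = 3597/2 ≈ 1798.5)
-v = -1*3597/2 = -3597/2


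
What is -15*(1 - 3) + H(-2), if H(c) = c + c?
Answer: 26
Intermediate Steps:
H(c) = 2*c
-15*(1 - 3) + H(-2) = -15*(1 - 3) + 2*(-2) = -15*(-2) - 4 = 30 - 4 = 26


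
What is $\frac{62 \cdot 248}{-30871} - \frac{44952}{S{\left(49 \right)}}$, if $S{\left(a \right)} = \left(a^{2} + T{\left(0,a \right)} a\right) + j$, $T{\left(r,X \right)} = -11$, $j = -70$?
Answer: $- \frac{176908373}{6915104} \approx -25.583$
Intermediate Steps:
$S{\left(a \right)} = -70 + a^{2} - 11 a$ ($S{\left(a \right)} = \left(a^{2} - 11 a\right) - 70 = -70 + a^{2} - 11 a$)
$\frac{62 \cdot 248}{-30871} - \frac{44952}{S{\left(49 \right)}} = \frac{62 \cdot 248}{-30871} - \frac{44952}{-70 + 49^{2} - 539} = 15376 \left(- \frac{1}{30871}\right) - \frac{44952}{-70 + 2401 - 539} = - \frac{15376}{30871} - \frac{44952}{1792} = - \frac{15376}{30871} - \frac{5619}{224} = - \frac{176908373}{6915104}$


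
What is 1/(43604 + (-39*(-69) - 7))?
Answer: 1/46288 ≈ 2.1604e-5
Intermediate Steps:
1/(43604 + (-39*(-69) - 7)) = 1/(43604 + (2691 - 7)) = 1/(43604 + 2684) = 1/46288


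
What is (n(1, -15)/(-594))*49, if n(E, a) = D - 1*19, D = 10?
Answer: 49/66 ≈ 0.74242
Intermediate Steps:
n(E, a) = -9 (n(E, a) = 10 - 1*19 = 10 - 19 = -9)
(n(1, -15)/(-594))*49 = -9/(-594)*49 = -9*(-1/594)*49 = (1/66)*49 = 49/66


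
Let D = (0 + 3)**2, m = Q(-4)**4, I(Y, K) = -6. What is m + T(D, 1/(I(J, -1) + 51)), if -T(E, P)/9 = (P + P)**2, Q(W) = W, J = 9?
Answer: 57596/225 ≈ 255.98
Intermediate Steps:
m = 256 (m = (-4)**4 = 256)
D = 9 (D = 3**2 = 9)
T(E, P) = -36*P**2 (T(E, P) = -9*(P + P)**2 = -9*4*P**2 = -36*P**2)
m + T(D, 1/(I(J, -1) + 51)) = 256 - 36/(-6 + 51)**2 = 256 - 36*(1/45)**2 = 256 - 36*1/2025 = 256 - 4/225 = 57596/225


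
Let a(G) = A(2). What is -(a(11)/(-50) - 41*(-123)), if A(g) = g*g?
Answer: -126073/25 ≈ -5042.9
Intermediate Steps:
A(g) = g²
a(G) = 4 (a(G) = 2² = 4)
-(a(11)/(-50) - 41*(-123)) = -(4/(-50) - 41*(-123)) = -(4*(-1/50) + 5043) = -(-2/25 + 5043) = -1*126073/25 = -126073/25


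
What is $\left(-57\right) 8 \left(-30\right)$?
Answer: $13680$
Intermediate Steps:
$\left(-57\right) 8 \left(-30\right) = \left(-456\right) \left(-30\right) = 13680$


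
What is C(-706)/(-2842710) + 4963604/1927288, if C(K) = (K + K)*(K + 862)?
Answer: 46585302273/17560002790 ≈ 2.6529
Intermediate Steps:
C(K) = 2*K*(862 + K) (C(K) = (2*K)*(862 + K) = 2*K*(862 + K))
C(-706)/(-2842710) + 4963604/1927288 = (2*(-706)*(862 - 706))/(-2842710) + 4963604/1927288 = (2*(-706)*156)*(-1/2842710) + 4963604*(1/1927288) = -220272*(-1/2842710) + 1240901/481822 = 2824/36445 + 1240901/481822 = 46585302273/17560002790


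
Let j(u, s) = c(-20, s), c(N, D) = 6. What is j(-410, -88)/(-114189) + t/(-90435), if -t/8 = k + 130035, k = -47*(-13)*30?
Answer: 3011837006/229481827 ≈ 13.125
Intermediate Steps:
j(u, s) = 6
k = 18330 (k = 611*30 = 18330)
t = -1186920 (t = -8*(18330 + 130035) = -8*148365 = -1186920)
j(-410, -88)/(-114189) + t/(-90435) = 6/(-114189) - 1186920/(-90435) = 6*(-1/114189) - 1186920*(-1/90435) = -2/38063 + 79128/6029 = 3011837006/229481827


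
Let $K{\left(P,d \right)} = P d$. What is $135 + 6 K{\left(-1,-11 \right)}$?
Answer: $201$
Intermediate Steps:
$135 + 6 K{\left(-1,-11 \right)} = 135 + 6 \left(\left(-1\right) \left(-11\right)\right) = 135 + 6 \cdot 11 = 135 + 66 = 201$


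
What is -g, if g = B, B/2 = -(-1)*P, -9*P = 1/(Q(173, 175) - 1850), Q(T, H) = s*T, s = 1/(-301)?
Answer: -602/5013207 ≈ -0.00012008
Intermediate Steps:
s = -1/301 ≈ -0.0033223
Q(T, H) = -T/301
P = 301/5013207 (P = -1/(9*(-1/301*173 - 1850)) = -1/(9*(-173/301 - 1850)) = -1/(9*(-557023/301)) = -⅑*(-301/557023) = 301/5013207 ≈ 6.0041e-5)
B = 602/5013207 (B = 2*(-(-1)*301/5013207) = 2*(-1*(-301/5013207)) = 2*(301/5013207) = 602/5013207 ≈ 0.00012008)
g = 602/5013207 ≈ 0.00012008
-g = -1*602/5013207 = -602/5013207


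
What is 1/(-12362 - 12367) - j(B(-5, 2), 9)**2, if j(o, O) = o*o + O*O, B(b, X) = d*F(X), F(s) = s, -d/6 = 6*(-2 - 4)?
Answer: -862022202471226/24729 ≈ -3.4859e+10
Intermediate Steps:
d = 216 (d = -36*(-2 - 4) = -36*(-6) = -6*(-36) = 216)
B(b, X) = 216*X
j(o, O) = O**2 + o**2 (j(o, O) = o**2 + O**2 = O**2 + o**2)
1/(-12362 - 12367) - j(B(-5, 2), 9)**2 = 1/(-12362 - 12367) - (9**2 + (216*2)**2)**2 = 1/(-24729) - (81 + 432**2)**2 = -1/24729 - (81 + 186624)**2 = -1/24729 - 1*186705**2 = -1/24729 - 1*34858757025 = -1/24729 - 34858757025 = -862022202471226/24729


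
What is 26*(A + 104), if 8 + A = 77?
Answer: 4498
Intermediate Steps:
A = 69 (A = -8 + 77 = 69)
26*(A + 104) = 26*(69 + 104) = 26*173 = 4498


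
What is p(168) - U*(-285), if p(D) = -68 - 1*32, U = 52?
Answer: 14720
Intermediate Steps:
p(D) = -100 (p(D) = -68 - 32 = -100)
p(168) - U*(-285) = -100 - 52*(-285) = -100 - 1*(-14820) = -100 + 14820 = 14720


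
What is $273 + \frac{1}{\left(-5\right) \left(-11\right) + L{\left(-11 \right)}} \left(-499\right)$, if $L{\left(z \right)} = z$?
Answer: $\frac{11513}{44} \approx 261.66$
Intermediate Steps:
$273 + \frac{1}{\left(-5\right) \left(-11\right) + L{\left(-11 \right)}} \left(-499\right) = 273 + \frac{1}{\left(-5\right) \left(-11\right) - 11} \left(-499\right) = 273 + \frac{1}{55 - 11} \left(-499\right) = 273 + \frac{1}{44} \left(-499\right) = 273 - \frac{499}{44} = \frac{11513}{44}$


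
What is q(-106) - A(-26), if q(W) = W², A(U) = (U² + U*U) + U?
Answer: 9910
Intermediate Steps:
A(U) = U + 2*U² (A(U) = (U² + U²) + U = 2*U² + U = U + 2*U²)
q(-106) - A(-26) = (-106)² - (-26)*(1 + 2*(-26)) = 11236 - (-26)*(1 - 52) = 11236 - (-26)*(-51) = 11236 - 1*1326 = 11236 - 1326 = 9910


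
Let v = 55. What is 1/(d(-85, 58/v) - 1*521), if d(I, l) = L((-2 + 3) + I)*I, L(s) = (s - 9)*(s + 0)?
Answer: -1/664541 ≈ -1.5048e-6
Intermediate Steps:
L(s) = s*(-9 + s) (L(s) = (-9 + s)*s = s*(-9 + s))
d(I, l) = I*(1 + I)*(-8 + I) (d(I, l) = (((-2 + 3) + I)*(-9 + ((-2 + 3) + I)))*I = ((1 + I)*(-9 + (1 + I)))*I = ((1 + I)*(-8 + I))*I = I*(1 + I)*(-8 + I))
1/(d(-85, 58/v) - 1*521) = 1/(-85*(1 - 85)*(-8 - 85) - 1*521) = 1/(-85*(-84)*(-93) - 521) = 1/(-664020 - 521) = 1/(-664541) = -1/664541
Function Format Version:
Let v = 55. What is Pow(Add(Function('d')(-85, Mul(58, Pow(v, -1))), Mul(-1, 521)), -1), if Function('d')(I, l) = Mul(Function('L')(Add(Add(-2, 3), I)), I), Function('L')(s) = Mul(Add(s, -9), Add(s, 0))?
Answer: Rational(-1, 664541) ≈ -1.5048e-6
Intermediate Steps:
Function('L')(s) = Mul(s, Add(-9, s)) (Function('L')(s) = Mul(Add(-9, s), s) = Mul(s, Add(-9, s)))
Function('d')(I, l) = Mul(I, Add(1, I), Add(-8, I)) (Function('d')(I, l) = Mul(Mul(Add(Add(-2, 3), I), Add(-9, Add(Add(-2, 3), I))), I) = Mul(Mul(Add(1, I), Add(-9, Add(1, I))), I) = Mul(Mul(Add(1, I), Add(-8, I)), I) = Mul(I, Add(1, I), Add(-8, I)))
Pow(Add(Function('d')(-85, Mul(58, Pow(v, -1))), Mul(-1, 521)), -1) = Pow(Add(Mul(-85, Add(1, -85), Add(-8, -85)), Mul(-1, 521)), -1) = Pow(Add(Mul(-85, -84, -93), -521), -1) = Pow(Add(-664020, -521), -1) = Pow(-664541, -1) = Rational(-1, 664541)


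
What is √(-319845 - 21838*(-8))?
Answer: I*√145141 ≈ 380.97*I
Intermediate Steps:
√(-319845 - 21838*(-8)) = √(-319845 + 174704) = √(-145141) = I*√145141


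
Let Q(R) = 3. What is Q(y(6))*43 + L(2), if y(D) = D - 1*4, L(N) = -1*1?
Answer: 128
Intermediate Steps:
L(N) = -1
y(D) = -4 + D (y(D) = D - 4 = -4 + D)
Q(y(6))*43 + L(2) = 3*43 - 1 = 129 - 1 = 128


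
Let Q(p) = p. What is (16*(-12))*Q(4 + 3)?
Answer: -1344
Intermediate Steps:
(16*(-12))*Q(4 + 3) = (16*(-12))*(4 + 3) = -192*7 = -1344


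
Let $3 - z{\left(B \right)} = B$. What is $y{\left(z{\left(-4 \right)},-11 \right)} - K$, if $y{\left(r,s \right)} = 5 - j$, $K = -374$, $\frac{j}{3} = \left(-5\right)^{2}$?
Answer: $304$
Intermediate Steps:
$j = 75$ ($j = 3 \left(-5\right)^{2} = 3 \cdot 25 = 75$)
$z{\left(B \right)} = 3 - B$
$y{\left(r,s \right)} = -70$ ($y{\left(r,s \right)} = 5 - 75 = -70$)
$y{\left(z{\left(-4 \right)},-11 \right)} - K = -70 - -374 = -70 + 374 = 304$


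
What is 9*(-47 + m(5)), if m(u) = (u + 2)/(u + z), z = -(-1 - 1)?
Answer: -414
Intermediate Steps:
z = 2 (z = -1*(-2) = 2)
m(u) = 1 (m(u) = (u + 2)/(u + 2) = (2 + u)/(2 + u) = 1)
9*(-47 + m(5)) = 9*(-47 + 1) = 9*(-46) = -414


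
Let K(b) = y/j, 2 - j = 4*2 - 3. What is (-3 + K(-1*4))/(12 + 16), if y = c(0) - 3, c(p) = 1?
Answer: -1/12 ≈ -0.083333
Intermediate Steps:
j = -3 (j = 2 - (4*2 - 3) = 2 - (8 - 3) = 2 - 1*5 = 2 - 5 = -3)
y = -2 (y = 1 - 3 = -2)
K(b) = ⅔ (K(b) = -2/(-3) = -2*(-⅓) = ⅔)
(-3 + K(-1*4))/(12 + 16) = (-3 + ⅔)/(12 + 16) = -7/3/28 = -7/3*1/28 = -1/12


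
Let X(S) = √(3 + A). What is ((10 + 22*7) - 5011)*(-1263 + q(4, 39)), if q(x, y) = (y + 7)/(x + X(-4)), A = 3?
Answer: 30162881/5 + 111481*√6/5 ≈ 6.0872e+6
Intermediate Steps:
X(S) = √6 (X(S) = √(3 + 3) = √6)
q(x, y) = (7 + y)/(x + √6) (q(x, y) = (y + 7)/(x + √6) = (7 + y)/(x + √6))
((10 + 22*7) - 5011)*(-1263 + q(4, 39)) = ((10 + 22*7) - 5011)*(-1263 + (7 + 39)/(4 + √6)) = ((10 + 154) - 5011)*(-1263 + 46/(4 + √6)) = (164 - 5011)*(-1263 + 46/(4 + √6)) = -4847*(-1263 + 46/(4 + √6)) = 6121761 - 222962/(4 + √6)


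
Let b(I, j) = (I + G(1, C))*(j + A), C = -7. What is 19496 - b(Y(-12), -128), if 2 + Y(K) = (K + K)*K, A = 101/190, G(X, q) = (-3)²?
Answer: 2169769/38 ≈ 57099.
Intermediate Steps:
G(X, q) = 9
A = 101/190 (A = 101*(1/190) = 101/190 ≈ 0.53158)
Y(K) = -2 + 2*K² (Y(K) = -2 + (K + K)*K = -2 + (2*K)*K = -2 + 2*K²)
b(I, j) = (9 + I)*(101/190 + j) (b(I, j) = (I + 9)*(j + 101/190) = (9 + I)*(101/190 + j))
19496 - b(Y(-12), -128) = 19496 - (909/190 + 9*(-128) + 101*(-2 + 2*(-12)²)/190 + (-2 + 2*(-12)²)*(-128)) = 19496 - (909/190 - 1152 + 101*(-2 + 2*144)/190 + (-2 + 2*144)*(-128)) = 19496 - (909/190 - 1152 + 101*(-2 + 288)/190 + (-2 + 288)*(-128)) = 19496 - (909/190 - 1152 + (101/190)*286 + 286*(-128)) = 19496 - (909/190 - 1152 + 14443/95 - 36608) = 19496 - 1*(-1428921/38) = 19496 + 1428921/38 = 2169769/38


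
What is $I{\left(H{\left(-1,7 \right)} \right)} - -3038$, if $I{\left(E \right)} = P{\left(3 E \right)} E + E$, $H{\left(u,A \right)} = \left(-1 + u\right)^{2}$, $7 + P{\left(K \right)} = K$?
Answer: $3062$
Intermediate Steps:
$P{\left(K \right)} = -7 + K$
$I{\left(E \right)} = E + E \left(-7 + 3 E\right)$ ($I{\left(E \right)} = \left(-7 + 3 E\right) E + E = E \left(-7 + 3 E\right) + E = E + E \left(-7 + 3 E\right)$)
$I{\left(H{\left(-1,7 \right)} \right)} - -3038 = 3 \left(-1 - 1\right)^{2} \left(-2 + \left(-1 - 1\right)^{2}\right) - -3038 = 3 \left(-2\right)^{2} \left(-2 + \left(-2\right)^{2}\right) + 3038 = 3 \cdot 4 \left(-2 + 4\right) + 3038 = 3 \cdot 4 \cdot 2 + 3038 = 24 + 3038 = 3062$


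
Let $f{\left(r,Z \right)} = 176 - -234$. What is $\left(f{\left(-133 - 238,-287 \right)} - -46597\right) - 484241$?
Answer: $-437234$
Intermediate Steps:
$f{\left(r,Z \right)} = 410$ ($f{\left(r,Z \right)} = 176 + 234 = 410$)
$\left(f{\left(-133 - 238,-287 \right)} - -46597\right) - 484241 = \left(410 - -46597\right) - 484241 = \left(410 + 46597\right) - 484241 = 47007 - 484241 = -437234$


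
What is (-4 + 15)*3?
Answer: 33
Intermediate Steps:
(-4 + 15)*3 = 11*3 = 33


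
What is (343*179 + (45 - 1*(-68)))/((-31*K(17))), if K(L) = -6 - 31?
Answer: 61510/1147 ≈ 53.627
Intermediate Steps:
K(L) = -37
(343*179 + (45 - 1*(-68)))/((-31*K(17))) = (343*179 + (45 - 1*(-68)))/((-31*(-37))) = (61397 + (45 + 68))/1147 = (61397 + 113)*(1/1147) = 61510*(1/1147) = 61510/1147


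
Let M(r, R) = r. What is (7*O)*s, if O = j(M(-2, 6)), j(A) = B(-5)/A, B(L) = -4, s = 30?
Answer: 420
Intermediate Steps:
j(A) = -4/A
O = 2 (O = -4/(-2) = -4*(-1/2) = 2)
(7*O)*s = (7*2)*30 = 14*30 = 420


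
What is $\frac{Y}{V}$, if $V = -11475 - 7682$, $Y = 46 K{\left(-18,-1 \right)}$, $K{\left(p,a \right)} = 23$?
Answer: $- \frac{1058}{19157} \approx -0.055228$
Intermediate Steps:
$Y = 1058$ ($Y = 46 \cdot 23 = 1058$)
$V = -19157$ ($V = -11475 - 7682 = -19157$)
$\frac{Y}{V} = \frac{1058}{-19157} = 1058 \left(- \frac{1}{19157}\right) = - \frac{1058}{19157}$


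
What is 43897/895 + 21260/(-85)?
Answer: -3059291/15215 ≈ -201.07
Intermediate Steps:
43897/895 + 21260/(-85) = 43897*(1/895) + 21260*(-1/85) = 43897/895 - 4252/17 = -3059291/15215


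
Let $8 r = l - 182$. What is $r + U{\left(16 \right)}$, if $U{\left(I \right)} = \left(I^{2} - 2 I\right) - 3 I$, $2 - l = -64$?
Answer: $\frac{323}{2} \approx 161.5$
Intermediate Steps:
$l = 66$ ($l = 2 - -64 = 2 + 64 = 66$)
$U{\left(I \right)} = I^{2} - 5 I$
$r = - \frac{29}{2}$ ($r = \frac{66 - 182}{8} = \frac{1}{8} \left(-116\right) = - \frac{29}{2} \approx -14.5$)
$r + U{\left(16 \right)} = - \frac{29}{2} + 16 \left(-5 + 16\right) = - \frac{29}{2} + 16 \cdot 11 = - \frac{29}{2} + 176 = \frac{323}{2}$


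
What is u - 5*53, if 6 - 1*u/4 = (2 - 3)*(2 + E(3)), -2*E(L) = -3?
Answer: -227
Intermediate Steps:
E(L) = 3/2 (E(L) = -½*(-3) = 3/2)
u = 38 (u = 24 - 4*(2 - 3)*(2 + 3/2) = 24 - (-4)*7/2 = 24 - 4*(-7/2) = 24 + 14 = 38)
u - 5*53 = 38 - 5*53 = 38 - 265 = -227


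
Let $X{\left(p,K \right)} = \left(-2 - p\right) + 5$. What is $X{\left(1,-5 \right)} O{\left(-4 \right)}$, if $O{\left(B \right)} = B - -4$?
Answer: $0$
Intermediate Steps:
$O{\left(B \right)} = 4 + B$ ($O{\left(B \right)} = B + 4 = 4 + B$)
$X{\left(p,K \right)} = 3 - p$
$X{\left(1,-5 \right)} O{\left(-4 \right)} = \left(3 - 1\right) \left(4 - 4\right) = \left(3 - 1\right) 0 = 2 \cdot 0 = 0$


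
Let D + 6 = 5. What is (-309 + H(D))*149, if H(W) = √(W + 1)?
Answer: -46041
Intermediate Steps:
D = -1 (D = -6 + 5 = -1)
H(W) = √(1 + W)
(-309 + H(D))*149 = (-309 + √(1 - 1))*149 = (-309 + √0)*149 = (-309 + 0)*149 = -309*149 = -46041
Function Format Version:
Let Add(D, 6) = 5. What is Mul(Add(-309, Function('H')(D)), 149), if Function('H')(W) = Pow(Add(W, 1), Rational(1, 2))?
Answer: -46041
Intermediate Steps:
D = -1 (D = Add(-6, 5) = -1)
Function('H')(W) = Pow(Add(1, W), Rational(1, 2))
Mul(Add(-309, Function('H')(D)), 149) = Mul(Add(-309, Pow(Add(1, -1), Rational(1, 2))), 149) = Mul(Add(-309, Pow(0, Rational(1, 2))), 149) = Mul(Add(-309, 0), 149) = Mul(-309, 149) = -46041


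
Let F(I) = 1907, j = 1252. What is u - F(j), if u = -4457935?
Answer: -4459842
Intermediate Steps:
u - F(j) = -4457935 - 1*1907 = -4457935 - 1907 = -4459842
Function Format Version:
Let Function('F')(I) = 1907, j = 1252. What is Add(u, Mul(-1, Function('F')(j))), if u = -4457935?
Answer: -4459842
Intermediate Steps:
Add(u, Mul(-1, Function('F')(j))) = Add(-4457935, Mul(-1, 1907)) = Add(-4457935, -1907) = -4459842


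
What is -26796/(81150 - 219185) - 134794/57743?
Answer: -17059008362/7970555005 ≈ -2.1403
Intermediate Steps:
-26796/(81150 - 219185) - 134794/57743 = -26796/(-138035) - 134794*1/57743 = -26796*(-1/138035) - 134794/57743 = 26796/138035 - 134794/57743 = -17059008362/7970555005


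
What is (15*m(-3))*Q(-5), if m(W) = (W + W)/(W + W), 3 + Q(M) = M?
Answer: -120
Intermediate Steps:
Q(M) = -3 + M
m(W) = 1 (m(W) = (2*W)/((2*W)) = (2*W)*(1/(2*W)) = 1)
(15*m(-3))*Q(-5) = (15*1)*(-3 - 5) = 15*(-8) = -120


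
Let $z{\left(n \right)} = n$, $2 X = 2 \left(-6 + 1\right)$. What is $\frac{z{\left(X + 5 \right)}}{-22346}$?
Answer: $0$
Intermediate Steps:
$X = -5$ ($X = \frac{2 \left(-6 + 1\right)}{2} = \frac{2 \left(-5\right)}{2} = \frac{1}{2} \left(-10\right) = -5$)
$\frac{z{\left(X + 5 \right)}}{-22346} = \frac{-5 + 5}{-22346} = 0 \left(- \frac{1}{22346}\right) = 0$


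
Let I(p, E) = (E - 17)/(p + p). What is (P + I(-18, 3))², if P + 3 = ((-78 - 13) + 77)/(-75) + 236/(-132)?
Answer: 434764201/24502500 ≈ 17.744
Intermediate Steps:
I(p, E) = (-17 + E)/(2*p) (I(p, E) = (-17 + E)/((2*p)) = (-17 + E)*(1/(2*p)) = (-17 + E)/(2*p))
P = -3796/825 (P = -3 + (((-78 - 13) + 77)/(-75) + 236/(-132)) = -3 + ((-91 + 77)*(-1/75) + 236*(-1/132)) = -3 + (-14*(-1/75) - 59/33) = -3 + (14/75 - 59/33) = -3 - 1321/825 = -3796/825 ≈ -4.6012)
(P + I(-18, 3))² = (-3796/825 + (½)*(-17 + 3)/(-18))² = (-3796/825 + (½)*(-1/18)*(-14))² = (-3796/825 + 7/18)² = (-20851/4950)² = 434764201/24502500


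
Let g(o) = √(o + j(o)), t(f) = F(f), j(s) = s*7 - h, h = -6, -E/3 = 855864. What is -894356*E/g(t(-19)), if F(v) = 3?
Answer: 382723551792*√30/5 ≈ 4.1925e+11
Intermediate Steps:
E = -2567592 (E = -3*855864 = -2567592)
j(s) = 6 + 7*s (j(s) = s*7 - 1*(-6) = 7*s + 6 = 6 + 7*s)
t(f) = 3
g(o) = √(6 + 8*o) (g(o) = √(o + (6 + 7*o)) = √(6 + 8*o))
-894356*E/g(t(-19)) = -894356*(-2567592/√(6 + 8*3)) = -894356*(-2567592/√(6 + 24)) = -894356*(-427932*√30/5) = -(-382723551792)*√30/5 = 382723551792*√30/5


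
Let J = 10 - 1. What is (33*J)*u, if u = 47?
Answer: 13959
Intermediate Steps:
J = 9
(33*J)*u = (33*9)*47 = 297*47 = 13959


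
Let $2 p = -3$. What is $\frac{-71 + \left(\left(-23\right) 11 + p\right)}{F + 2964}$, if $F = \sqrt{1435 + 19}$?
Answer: $- \frac{482391}{4391921} + \frac{651 \sqrt{1454}}{17567684} \approx -0.10842$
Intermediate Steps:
$p = - \frac{3}{2}$ ($p = \frac{1}{2} \left(-3\right) = - \frac{3}{2} \approx -1.5$)
$F = \sqrt{1454} \approx 38.131$
$\frac{-71 + \left(\left(-23\right) 11 + p\right)}{F + 2964} = \frac{-71 - \frac{509}{2}}{\sqrt{1454} + 2964} = \frac{-71 - \frac{509}{2}}{2964 + \sqrt{1454}} = - \frac{651}{2 \left(2964 + \sqrt{1454}\right)}$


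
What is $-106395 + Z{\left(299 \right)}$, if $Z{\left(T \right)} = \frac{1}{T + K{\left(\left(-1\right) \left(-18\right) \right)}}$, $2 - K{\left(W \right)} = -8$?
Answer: $- \frac{32876054}{309} \approx -1.064 \cdot 10^{5}$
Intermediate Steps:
$K{\left(W \right)} = 10$ ($K{\left(W \right)} = 2 - -8 = 2 + 8 = 10$)
$Z{\left(T \right)} = \frac{1}{10 + T}$ ($Z{\left(T \right)} = \frac{1}{T + 10} = \frac{1}{10 + T}$)
$-106395 + Z{\left(299 \right)} = -106395 + \frac{1}{10 + 299} = -106395 + \frac{1}{309} = - \frac{32876054}{309}$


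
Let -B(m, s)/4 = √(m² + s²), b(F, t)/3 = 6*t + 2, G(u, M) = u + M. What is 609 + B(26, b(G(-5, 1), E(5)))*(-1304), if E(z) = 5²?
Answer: 609 + 10432*√52153 ≈ 2.3830e+6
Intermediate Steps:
E(z) = 25
G(u, M) = M + u
b(F, t) = 6 + 18*t (b(F, t) = 3*(6*t + 2) = 3*(2 + 6*t) = 6 + 18*t)
B(m, s) = -4*√(m² + s²)
609 + B(26, b(G(-5, 1), E(5)))*(-1304) = 609 - 4*√(26² + (6 + 18*25)²)*(-1304) = 609 - 4*√(676 + (6 + 450)²)*(-1304) = 609 - 4*√(676 + 456²)*(-1304) = 609 - 4*√(676 + 207936)*(-1304) = 609 - 8*√52153*(-1304) = 609 + 10432*√52153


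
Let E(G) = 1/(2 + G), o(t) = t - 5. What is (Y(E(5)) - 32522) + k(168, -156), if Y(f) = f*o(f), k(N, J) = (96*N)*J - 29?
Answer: -124877465/49 ≈ -2.5485e+6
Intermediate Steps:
o(t) = -5 + t
k(N, J) = -29 + 96*J*N (k(N, J) = 96*J*N - 29 = -29 + 96*J*N)
Y(f) = f*(-5 + f)
(Y(E(5)) - 32522) + k(168, -156) = ((-5 + 1/(2 + 5))/(2 + 5) - 32522) + (-29 + 96*(-156)*168) = ((-5 + 1/7)/7 - 32522) + (-29 - 2515968) = ((-5 + 1/7)/7 - 32522) - 2515997 = ((1/7)*(-34/7) - 32522) - 2515997 = (-34/49 - 32522) - 2515997 = -1593612/49 - 2515997 = -124877465/49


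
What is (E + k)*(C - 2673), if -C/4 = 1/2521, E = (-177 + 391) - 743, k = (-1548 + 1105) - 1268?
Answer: 15094546880/2521 ≈ 5.9875e+6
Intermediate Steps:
k = -1711 (k = -443 - 1268 = -1711)
E = -529 (E = 214 - 743 = -529)
C = -4/2521 ≈ -0.0015867
(E + k)*(C - 2673) = (-529 - 1711)*(-4/2521 - 2673) = -2240*(-6738637/2521) = 15094546880/2521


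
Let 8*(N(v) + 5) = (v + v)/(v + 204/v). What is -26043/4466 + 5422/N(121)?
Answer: -1445216906897/1260568694 ≈ -1146.5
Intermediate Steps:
N(v) = -5 + v/(4*(v + 204/v)) (N(v) = -5 + ((v + v)/(v + 204/v))/8 = -5 + ((2*v)/(v + 204/v))/8 = -5 + (2*v/(v + 204/v))/8 = -5 + v/(4*(v + 204/v)))
-26043/4466 + 5422/N(121) = -26043/4466 + 5422/(((-4080 - 19*121²)/(4*(204 + 121²)))) = -26043*1/4466 + 5422/(((-4080 - 19*14641)/(4*(204 + 14641)))) = -26043/4466 + 5422/(((¼)*(-4080 - 278179)/14845)) = -26043/4466 + 5422/(((¼)*(1/14845)*(-282259))) = -26043/4466 + 5422/(-282259/59380) = -26043/4466 + 5422*(-59380/282259) = -26043/4466 - 321958360/282259 = -1445216906897/1260568694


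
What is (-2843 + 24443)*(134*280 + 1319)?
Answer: 838922400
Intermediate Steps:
(-2843 + 24443)*(134*280 + 1319) = 21600*(37520 + 1319) = 21600*38839 = 838922400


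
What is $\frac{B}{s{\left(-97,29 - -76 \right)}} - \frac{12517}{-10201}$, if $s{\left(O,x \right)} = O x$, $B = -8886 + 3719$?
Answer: $\frac{180194212}{103897185} \approx 1.7344$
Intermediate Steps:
$B = -5167$
$\frac{B}{s{\left(-97,29 - -76 \right)}} - \frac{12517}{-10201} = - \frac{5167}{\left(-97\right) \left(29 - -76\right)} - \frac{12517}{-10201} = - \frac{5167}{\left(-97\right) \left(29 + 76\right)} - - \frac{12517}{10201} = - \frac{5167}{\left(-97\right) 105} + \frac{12517}{10201} = - \frac{5167}{-10185} + \frac{12517}{10201} = \left(-5167\right) \left(- \frac{1}{10185}\right) + \frac{12517}{10201} = \frac{5167}{10185} + \frac{12517}{10201} = \frac{180194212}{103897185}$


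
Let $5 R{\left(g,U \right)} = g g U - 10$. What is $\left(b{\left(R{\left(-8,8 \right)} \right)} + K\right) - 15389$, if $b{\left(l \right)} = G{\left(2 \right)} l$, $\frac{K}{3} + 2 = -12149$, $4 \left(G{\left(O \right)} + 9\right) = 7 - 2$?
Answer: $- \frac{526201}{10} \approx -52620.0$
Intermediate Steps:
$G{\left(O \right)} = - \frac{31}{4}$ ($G{\left(O \right)} = -9 + \frac{7 - 2}{4} = -9 + \frac{1}{4} \cdot 5 = -9 + \frac{5}{4} = - \frac{31}{4}$)
$K = -36453$ ($K = -6 + 3 \left(-12149\right) = -6 - 36447 = -36453$)
$R{\left(g,U \right)} = -2 + \frac{U g^{2}}{5}$ ($R{\left(g,U \right)} = \frac{g g U - 10}{5} = \frac{g^{2} U - 10}{5} = \frac{U g^{2} - 10}{5} = \frac{-10 + U g^{2}}{5} = -2 + \frac{U g^{2}}{5}$)
$b{\left(l \right)} = - \frac{31 l}{4}$
$\left(b{\left(R{\left(-8,8 \right)} \right)} + K\right) - 15389 = \left(- \frac{31 \left(-2 + \frac{1}{5} \cdot 8 \left(-8\right)^{2}\right)}{4} - 36453\right) - 15389 = \left(- \frac{31 \left(-2 + \frac{1}{5} \cdot 8 \cdot 64\right)}{4} - 36453\right) - 15389 = \left(- \frac{31 \left(-2 + \frac{512}{5}\right)}{4} - 36453\right) - 15389 = \left(\left(- \frac{31}{4}\right) \frac{502}{5} - 36453\right) - 15389 = \left(- \frac{7781}{10} - 36453\right) - 15389 = - \frac{372311}{10} - 15389 = - \frac{526201}{10}$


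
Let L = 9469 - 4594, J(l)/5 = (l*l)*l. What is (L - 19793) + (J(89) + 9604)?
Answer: 3519531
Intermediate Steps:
J(l) = 5*l³ (J(l) = 5*((l*l)*l) = 5*(l²*l) = 5*l³)
L = 4875
(L - 19793) + (J(89) + 9604) = (4875 - 19793) + (5*89³ + 9604) = -14918 + (5*704969 + 9604) = -14918 + (3524845 + 9604) = -14918 + 3534449 = 3519531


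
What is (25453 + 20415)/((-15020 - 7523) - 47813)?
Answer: -11467/17589 ≈ -0.65194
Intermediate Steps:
(25453 + 20415)/((-15020 - 7523) - 47813) = 45868/(-22543 - 47813) = 45868/(-70356) = 45868*(-1/70356) = -11467/17589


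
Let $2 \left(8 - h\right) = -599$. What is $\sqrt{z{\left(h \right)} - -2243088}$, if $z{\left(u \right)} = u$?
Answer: $\frac{\sqrt{8973582}}{2} \approx 1497.8$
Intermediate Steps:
$h = \frac{615}{2}$ ($h = 8 - - \frac{599}{2} = 8 + \frac{599}{2} = \frac{615}{2} \approx 307.5$)
$\sqrt{z{\left(h \right)} - -2243088} = \sqrt{\frac{615}{2} - -2243088} = \sqrt{\frac{615}{2} + 2243088} = \sqrt{\frac{4486791}{2}} = \frac{\sqrt{8973582}}{2}$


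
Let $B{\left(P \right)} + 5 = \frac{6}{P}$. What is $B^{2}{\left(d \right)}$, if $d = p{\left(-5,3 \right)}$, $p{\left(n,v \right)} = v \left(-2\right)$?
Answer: $36$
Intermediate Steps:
$p{\left(n,v \right)} = - 2 v$
$d = -6$ ($d = \left(-2\right) 3 = -6$)
$B{\left(P \right)} = -5 + \frac{6}{P}$
$B^{2}{\left(d \right)} = \left(-5 + \frac{6}{-6}\right)^{2} = \left(-5 + 6 \left(- \frac{1}{6}\right)\right)^{2} = \left(-5 - 1\right)^{2} = \left(-6\right)^{2} = 36$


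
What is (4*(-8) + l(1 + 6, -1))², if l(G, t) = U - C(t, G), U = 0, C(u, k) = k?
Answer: 1521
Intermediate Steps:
l(G, t) = -G (l(G, t) = 0 - G = -G)
(4*(-8) + l(1 + 6, -1))² = (4*(-8) - (1 + 6))² = (-32 - 1*7)² = (-32 - 7)² = (-39)² = 1521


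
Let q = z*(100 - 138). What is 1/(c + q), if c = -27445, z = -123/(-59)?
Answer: -59/1623929 ≈ -3.6332e-5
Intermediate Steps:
z = 123/59 (z = -123*(-1/59) = 123/59 ≈ 2.0847)
q = -4674/59 (q = 123*(100 - 138)/59 = (123/59)*(-38) = -4674/59 ≈ -79.220)
1/(c + q) = 1/(-27445 - 4674/59) = 1/(-1623929/59) = -59/1623929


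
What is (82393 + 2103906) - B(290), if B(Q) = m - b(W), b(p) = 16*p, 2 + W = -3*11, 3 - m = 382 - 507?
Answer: 2185611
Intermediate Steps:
m = 128 (m = 3 - (382 - 507) = 3 - 1*(-125) = 3 + 125 = 128)
W = -35 (W = -2 - 3*11 = -2 - 33 = -35)
B(Q) = 688 (B(Q) = 128 - 16*(-35) = 128 - 1*(-560) = 128 + 560 = 688)
(82393 + 2103906) - B(290) = (82393 + 2103906) - 1*688 = 2186299 - 688 = 2185611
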